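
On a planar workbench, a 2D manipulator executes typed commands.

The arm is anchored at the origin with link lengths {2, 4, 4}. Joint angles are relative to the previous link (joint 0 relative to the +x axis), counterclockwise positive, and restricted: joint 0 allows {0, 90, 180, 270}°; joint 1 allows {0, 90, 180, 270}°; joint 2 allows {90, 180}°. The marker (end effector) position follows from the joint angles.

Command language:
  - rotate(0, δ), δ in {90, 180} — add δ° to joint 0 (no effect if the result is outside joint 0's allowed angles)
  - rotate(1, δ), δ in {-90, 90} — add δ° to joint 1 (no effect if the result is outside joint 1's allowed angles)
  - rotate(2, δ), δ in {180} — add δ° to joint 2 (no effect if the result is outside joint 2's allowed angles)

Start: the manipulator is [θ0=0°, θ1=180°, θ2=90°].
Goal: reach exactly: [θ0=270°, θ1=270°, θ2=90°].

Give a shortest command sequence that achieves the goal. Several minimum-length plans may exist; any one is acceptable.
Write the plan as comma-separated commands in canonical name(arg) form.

rotate(1, 90), rotate(0, 180), rotate(0, 90)

from: [θ0=0°, θ1=180°, θ2=90°]
1. rotate(1, 90) → [θ0=0°, θ1=270°, θ2=90°]
2. rotate(0, 180) → [θ0=180°, θ1=270°, θ2=90°]
3. rotate(0, 90) → [θ0=270°, θ1=270°, θ2=90°]
no 2-step plan works, so 3 is optimal.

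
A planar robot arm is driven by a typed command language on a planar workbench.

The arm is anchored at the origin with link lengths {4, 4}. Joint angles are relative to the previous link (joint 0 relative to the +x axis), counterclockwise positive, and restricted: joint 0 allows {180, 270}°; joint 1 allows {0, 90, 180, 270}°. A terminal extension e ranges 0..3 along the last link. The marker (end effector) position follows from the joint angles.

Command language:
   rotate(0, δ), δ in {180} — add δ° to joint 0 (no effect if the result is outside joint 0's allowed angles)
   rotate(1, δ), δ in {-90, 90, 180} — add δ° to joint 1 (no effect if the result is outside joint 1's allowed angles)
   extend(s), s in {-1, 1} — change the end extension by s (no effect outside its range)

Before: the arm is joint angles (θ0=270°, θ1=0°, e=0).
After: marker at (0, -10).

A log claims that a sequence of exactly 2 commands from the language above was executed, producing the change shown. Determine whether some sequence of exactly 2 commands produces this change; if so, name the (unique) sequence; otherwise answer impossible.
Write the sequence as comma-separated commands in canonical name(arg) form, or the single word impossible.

extend(1), extend(1)

from: joint angles (θ0=270°, θ1=0°, e=0)
[1] after extend(1): joint angles (θ0=270°, θ1=0°, e=1)
[2] after extend(1): joint angles (θ0=270°, θ1=0°, e=2)
no other 2-command option fits: unique.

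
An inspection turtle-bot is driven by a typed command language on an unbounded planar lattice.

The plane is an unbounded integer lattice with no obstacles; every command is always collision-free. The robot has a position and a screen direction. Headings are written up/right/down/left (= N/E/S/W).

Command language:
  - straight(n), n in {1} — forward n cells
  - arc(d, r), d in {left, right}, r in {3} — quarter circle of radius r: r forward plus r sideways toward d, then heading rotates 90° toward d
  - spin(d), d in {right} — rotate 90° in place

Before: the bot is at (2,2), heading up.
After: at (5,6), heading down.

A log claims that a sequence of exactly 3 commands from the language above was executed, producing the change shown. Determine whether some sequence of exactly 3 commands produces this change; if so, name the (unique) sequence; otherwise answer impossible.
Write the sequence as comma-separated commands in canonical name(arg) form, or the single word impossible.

key: order matters: swapping straight(1) and spin(right) lands elsewhere
t0: at (2,2), heading up
1. straight(1) → at (2,3), heading up
2. arc(right, 3) → at (5,6), heading right
3. spin(right) → at (5,6), heading down
uniquely the one of 64 3-step routes that fits.

straight(1), arc(right, 3), spin(right)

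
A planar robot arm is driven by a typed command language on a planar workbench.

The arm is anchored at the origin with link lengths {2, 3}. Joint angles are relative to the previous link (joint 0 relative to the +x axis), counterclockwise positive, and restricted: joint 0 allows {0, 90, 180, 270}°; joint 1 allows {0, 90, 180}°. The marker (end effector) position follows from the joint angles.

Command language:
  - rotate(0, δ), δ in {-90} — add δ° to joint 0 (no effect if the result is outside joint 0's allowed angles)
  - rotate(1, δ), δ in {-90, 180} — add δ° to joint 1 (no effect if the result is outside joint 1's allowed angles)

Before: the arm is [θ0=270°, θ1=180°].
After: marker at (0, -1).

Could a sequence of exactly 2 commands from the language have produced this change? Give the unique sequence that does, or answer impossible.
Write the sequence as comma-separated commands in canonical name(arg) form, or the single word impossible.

begin: [θ0=270°, θ1=180°]
1. rotate(0, -90) → [θ0=180°, θ1=180°]
2. rotate(0, -90) → [θ0=90°, θ1=180°]
no other 2-command option fits: unique.

rotate(0, -90), rotate(0, -90)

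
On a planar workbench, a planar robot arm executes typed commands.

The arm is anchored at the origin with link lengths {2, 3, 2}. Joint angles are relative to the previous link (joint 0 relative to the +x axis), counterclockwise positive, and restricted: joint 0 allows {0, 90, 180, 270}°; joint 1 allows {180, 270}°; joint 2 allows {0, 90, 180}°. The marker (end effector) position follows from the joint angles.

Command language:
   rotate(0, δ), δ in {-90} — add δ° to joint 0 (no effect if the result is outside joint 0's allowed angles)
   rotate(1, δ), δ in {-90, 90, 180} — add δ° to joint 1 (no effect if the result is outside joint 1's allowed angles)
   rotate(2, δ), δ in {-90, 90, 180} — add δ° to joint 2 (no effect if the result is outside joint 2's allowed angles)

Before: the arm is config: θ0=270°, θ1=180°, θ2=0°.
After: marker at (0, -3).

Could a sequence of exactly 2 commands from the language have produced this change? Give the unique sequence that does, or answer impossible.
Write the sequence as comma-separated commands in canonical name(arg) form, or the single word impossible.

from: config: θ0=270°, θ1=180°, θ2=0°
1. rotate(0, -90) → config: θ0=180°, θ1=180°, θ2=0°
2. rotate(0, -90) → config: θ0=90°, θ1=180°, θ2=0°
uniquely the one of 49 2-step routes that fits.

rotate(0, -90), rotate(0, -90)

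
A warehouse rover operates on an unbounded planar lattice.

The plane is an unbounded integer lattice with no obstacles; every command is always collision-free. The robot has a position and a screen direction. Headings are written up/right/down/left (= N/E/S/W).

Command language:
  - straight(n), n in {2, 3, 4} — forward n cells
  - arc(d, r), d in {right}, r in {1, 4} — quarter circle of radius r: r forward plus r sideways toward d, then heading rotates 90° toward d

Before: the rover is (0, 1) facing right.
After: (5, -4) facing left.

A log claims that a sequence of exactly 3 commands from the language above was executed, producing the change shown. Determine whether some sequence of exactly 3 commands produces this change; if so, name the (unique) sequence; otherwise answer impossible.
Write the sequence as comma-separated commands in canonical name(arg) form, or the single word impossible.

straight(2), arc(right, 4), arc(right, 1)

key: order matters: swapping straight(2) and arc(right, 1) lands elsewhere
start: (0, 1) facing right
[1] after straight(2): (2, 1) facing right
[2] after arc(right, 4): (6, -3) facing down
[3] after arc(right, 1): (5, -4) facing left
no rival 3-sequence matches.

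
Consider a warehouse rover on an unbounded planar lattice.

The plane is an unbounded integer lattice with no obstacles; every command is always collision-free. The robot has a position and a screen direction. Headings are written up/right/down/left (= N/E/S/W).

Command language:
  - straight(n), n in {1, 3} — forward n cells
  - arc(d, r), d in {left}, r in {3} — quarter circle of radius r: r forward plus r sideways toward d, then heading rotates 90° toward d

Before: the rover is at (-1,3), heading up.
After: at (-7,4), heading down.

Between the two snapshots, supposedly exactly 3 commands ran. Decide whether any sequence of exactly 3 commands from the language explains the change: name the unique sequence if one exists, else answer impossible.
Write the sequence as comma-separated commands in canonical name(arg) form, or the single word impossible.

key: running arc(left, 3) before straight(1) would end elsewhere — order is forced
start: at (-1,3), heading up
[1] after straight(1): at (-1,4), heading up
[2] after arc(left, 3): at (-4,7), heading left
[3] after arc(left, 3): at (-7,4), heading down
all 27 alternatives checked — unique.

straight(1), arc(left, 3), arc(left, 3)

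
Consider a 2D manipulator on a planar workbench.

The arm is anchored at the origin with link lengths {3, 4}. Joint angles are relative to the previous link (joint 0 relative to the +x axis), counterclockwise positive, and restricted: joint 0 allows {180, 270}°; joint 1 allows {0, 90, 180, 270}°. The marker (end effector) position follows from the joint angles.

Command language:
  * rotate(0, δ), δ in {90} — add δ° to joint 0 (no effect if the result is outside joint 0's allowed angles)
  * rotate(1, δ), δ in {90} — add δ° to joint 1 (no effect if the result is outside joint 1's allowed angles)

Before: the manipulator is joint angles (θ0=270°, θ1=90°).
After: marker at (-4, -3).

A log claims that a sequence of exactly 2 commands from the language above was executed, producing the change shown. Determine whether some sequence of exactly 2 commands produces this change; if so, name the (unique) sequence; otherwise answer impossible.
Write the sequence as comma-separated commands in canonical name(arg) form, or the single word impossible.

rotate(1, 90), rotate(1, 90)

start: joint angles (θ0=270°, θ1=90°)
[1] after rotate(1, 90): joint angles (θ0=270°, θ1=180°)
[2] after rotate(1, 90): joint angles (θ0=270°, θ1=270°)
no other 2-command option fits: unique.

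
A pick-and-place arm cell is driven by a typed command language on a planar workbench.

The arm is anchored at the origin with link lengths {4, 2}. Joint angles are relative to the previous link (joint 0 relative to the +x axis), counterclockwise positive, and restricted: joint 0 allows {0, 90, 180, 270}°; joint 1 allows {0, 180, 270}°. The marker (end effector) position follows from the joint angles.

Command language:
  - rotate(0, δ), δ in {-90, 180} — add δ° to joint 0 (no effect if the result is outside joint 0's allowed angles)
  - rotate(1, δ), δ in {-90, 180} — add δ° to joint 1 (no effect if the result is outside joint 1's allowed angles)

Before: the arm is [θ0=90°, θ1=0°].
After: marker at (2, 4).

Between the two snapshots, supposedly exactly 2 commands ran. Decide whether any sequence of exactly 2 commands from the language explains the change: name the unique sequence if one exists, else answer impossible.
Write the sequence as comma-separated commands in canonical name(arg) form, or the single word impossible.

key: running rotate(1, 180) before rotate(1, -90) would end elsewhere — order is forced
from: [θ0=90°, θ1=0°]
1. rotate(1, -90) → [θ0=90°, θ1=270°]
2. rotate(1, 180) → [θ0=90°, θ1=270°]
uniquely the one of 16 2-step routes that fits.

rotate(1, -90), rotate(1, 180)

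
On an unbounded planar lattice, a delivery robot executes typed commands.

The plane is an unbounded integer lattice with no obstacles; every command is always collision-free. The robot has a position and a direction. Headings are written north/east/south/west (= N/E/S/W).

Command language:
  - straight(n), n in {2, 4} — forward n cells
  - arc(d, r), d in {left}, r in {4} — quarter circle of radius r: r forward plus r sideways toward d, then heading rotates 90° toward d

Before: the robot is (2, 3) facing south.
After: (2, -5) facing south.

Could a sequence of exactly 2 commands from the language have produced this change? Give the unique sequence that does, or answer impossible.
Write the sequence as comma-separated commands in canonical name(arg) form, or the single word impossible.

key: still facing S at the end — nothing in the sequence rotates
t0: (2, 3) facing south
[1] after straight(4): (2, -1) facing south
[2] after straight(4): (2, -5) facing south
no rival 2-sequence matches.

straight(4), straight(4)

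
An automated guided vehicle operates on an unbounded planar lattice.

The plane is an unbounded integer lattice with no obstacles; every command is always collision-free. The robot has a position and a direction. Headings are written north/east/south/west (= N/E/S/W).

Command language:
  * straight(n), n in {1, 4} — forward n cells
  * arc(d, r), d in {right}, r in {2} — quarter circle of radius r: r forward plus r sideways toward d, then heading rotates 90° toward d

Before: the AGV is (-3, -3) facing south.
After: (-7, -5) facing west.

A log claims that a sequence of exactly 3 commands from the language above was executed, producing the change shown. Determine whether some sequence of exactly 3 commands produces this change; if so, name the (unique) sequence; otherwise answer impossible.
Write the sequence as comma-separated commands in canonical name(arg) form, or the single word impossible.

key: position moved to (-7,-5) AND the heading swung to W — translation plus rotation needed
begin: (-3, -3) facing south
[1] after arc(right, 2): (-5, -5) facing west
[2] after straight(1): (-6, -5) facing west
[3] after straight(1): (-7, -5) facing west
no other 3-command option fits: unique.

arc(right, 2), straight(1), straight(1)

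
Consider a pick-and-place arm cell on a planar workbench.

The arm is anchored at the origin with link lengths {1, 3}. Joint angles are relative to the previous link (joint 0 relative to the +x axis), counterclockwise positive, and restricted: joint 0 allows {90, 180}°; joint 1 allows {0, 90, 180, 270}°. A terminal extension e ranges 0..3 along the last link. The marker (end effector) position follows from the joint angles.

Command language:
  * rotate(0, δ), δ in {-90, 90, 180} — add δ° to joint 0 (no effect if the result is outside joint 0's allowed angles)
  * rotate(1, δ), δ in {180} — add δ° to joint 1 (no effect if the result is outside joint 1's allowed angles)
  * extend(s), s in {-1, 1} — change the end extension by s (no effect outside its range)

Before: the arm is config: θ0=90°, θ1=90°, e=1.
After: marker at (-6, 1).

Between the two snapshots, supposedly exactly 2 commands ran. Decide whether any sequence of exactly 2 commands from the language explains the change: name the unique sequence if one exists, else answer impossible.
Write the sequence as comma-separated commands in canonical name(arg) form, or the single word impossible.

extend(1), extend(1)

from: config: θ0=90°, θ1=90°, e=1
step 1 (extend(1)): config: θ0=90°, θ1=90°, e=2
step 2 (extend(1)): config: θ0=90°, θ1=90°, e=3
uniquely the one of 36 2-step routes that fits.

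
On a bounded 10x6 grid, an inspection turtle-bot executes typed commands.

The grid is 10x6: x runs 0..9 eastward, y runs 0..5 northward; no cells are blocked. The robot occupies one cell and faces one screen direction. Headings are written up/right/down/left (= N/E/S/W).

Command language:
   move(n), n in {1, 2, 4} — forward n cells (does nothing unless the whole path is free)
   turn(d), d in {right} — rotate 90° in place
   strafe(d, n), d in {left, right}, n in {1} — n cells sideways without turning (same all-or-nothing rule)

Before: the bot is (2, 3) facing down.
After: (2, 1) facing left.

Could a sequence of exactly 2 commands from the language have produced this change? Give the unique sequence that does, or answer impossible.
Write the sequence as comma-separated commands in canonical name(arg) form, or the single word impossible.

key: cell and facing (now W) both changed — the 2 commands mix motion and turning
from: (2, 3) facing down
[1] after move(2): (2, 1) facing down
[2] after turn(right): (2, 1) facing left
uniquely the one of 36 2-step routes that fits.

move(2), turn(right)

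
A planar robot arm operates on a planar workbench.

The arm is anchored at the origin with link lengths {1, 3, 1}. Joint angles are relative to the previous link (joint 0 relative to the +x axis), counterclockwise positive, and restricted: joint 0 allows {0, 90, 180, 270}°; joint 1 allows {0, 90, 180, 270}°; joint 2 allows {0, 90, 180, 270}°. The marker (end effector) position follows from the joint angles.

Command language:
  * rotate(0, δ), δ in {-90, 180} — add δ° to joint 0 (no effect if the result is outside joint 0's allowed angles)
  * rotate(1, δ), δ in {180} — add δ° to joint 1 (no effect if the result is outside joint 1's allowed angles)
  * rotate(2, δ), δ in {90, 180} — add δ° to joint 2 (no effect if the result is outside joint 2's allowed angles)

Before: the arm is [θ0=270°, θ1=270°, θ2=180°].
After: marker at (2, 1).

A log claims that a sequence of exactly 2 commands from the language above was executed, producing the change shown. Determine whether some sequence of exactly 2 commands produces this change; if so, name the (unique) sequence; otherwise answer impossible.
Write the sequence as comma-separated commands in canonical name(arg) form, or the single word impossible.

from: [θ0=270°, θ1=270°, θ2=180°]
step 1 (rotate(0, -90)): [θ0=180°, θ1=270°, θ2=180°]
step 2 (rotate(0, -90)): [θ0=90°, θ1=270°, θ2=180°]
no rival 2-sequence matches.

rotate(0, -90), rotate(0, -90)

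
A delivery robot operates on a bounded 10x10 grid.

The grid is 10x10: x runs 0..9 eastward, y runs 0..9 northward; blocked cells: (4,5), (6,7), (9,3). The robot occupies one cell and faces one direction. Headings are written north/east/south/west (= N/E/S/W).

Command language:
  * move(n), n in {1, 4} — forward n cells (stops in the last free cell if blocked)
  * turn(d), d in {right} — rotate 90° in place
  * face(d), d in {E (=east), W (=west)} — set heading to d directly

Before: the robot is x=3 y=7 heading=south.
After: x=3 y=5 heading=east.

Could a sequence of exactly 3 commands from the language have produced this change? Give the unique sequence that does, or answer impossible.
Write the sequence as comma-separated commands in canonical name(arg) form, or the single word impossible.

key: order matters: swapping move(1) and face(E) lands elsewhere
from: x=3 y=7 heading=south
step 1 (move(1)): x=3 y=6 heading=south
step 2 (move(1)): x=3 y=5 heading=south
step 3 (face(E)): x=3 y=5 heading=east
uniquely the one of 125 3-step routes that fits.

move(1), move(1), face(E)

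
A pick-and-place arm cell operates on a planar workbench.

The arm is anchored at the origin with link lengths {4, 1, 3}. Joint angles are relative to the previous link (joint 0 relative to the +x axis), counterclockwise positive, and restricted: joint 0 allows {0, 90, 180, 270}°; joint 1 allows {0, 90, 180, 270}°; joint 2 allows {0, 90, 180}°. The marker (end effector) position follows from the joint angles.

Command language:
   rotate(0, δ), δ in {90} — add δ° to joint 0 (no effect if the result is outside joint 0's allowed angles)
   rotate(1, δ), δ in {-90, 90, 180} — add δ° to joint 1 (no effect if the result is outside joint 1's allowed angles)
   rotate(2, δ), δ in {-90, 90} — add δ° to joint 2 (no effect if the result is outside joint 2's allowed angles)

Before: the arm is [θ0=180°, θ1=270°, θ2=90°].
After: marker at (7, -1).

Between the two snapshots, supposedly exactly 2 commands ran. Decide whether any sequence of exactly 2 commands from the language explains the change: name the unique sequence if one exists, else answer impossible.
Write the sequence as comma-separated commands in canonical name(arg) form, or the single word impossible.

initial: [θ0=180°, θ1=270°, θ2=90°]
[1] after rotate(0, 90): [θ0=270°, θ1=270°, θ2=90°]
[2] after rotate(0, 90): [θ0=0°, θ1=270°, θ2=90°]
uniquely the one of 36 2-step routes that fits.

rotate(0, 90), rotate(0, 90)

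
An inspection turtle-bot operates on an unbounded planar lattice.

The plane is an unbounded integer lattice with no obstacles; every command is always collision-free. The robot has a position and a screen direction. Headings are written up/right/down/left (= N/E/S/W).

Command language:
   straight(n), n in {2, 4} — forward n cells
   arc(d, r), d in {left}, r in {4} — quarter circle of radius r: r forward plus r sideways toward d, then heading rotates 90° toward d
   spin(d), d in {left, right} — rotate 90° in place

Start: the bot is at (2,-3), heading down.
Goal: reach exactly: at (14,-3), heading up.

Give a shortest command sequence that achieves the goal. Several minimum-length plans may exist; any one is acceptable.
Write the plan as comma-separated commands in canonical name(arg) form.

arc(left, 4), straight(4), arc(left, 4)

begin: at (2,-3), heading down
t=1 arc(left, 4) ⇒ at (6,-7), heading right
t=2 straight(4) ⇒ at (10,-7), heading right
t=3 arc(left, 4) ⇒ at (14,-3), heading up
minimal: 3 command(s), checked below 3.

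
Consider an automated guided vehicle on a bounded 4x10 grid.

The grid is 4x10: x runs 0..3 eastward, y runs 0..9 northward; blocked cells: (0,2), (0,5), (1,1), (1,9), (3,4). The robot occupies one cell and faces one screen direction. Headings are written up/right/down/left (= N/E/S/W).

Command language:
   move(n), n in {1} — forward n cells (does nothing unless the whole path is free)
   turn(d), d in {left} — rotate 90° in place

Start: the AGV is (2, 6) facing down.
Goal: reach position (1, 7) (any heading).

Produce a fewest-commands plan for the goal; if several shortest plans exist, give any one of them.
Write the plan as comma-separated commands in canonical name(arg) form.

start: (2, 6) facing down
t=1 turn(left) ⇒ (2, 6) facing right
t=2 turn(left) ⇒ (2, 6) facing up
t=3 move(1) ⇒ (2, 7) facing up
t=4 turn(left) ⇒ (2, 7) facing left
t=5 move(1) ⇒ (1, 7) facing left
minimal: 5 command(s), checked below 5.

turn(left), turn(left), move(1), turn(left), move(1)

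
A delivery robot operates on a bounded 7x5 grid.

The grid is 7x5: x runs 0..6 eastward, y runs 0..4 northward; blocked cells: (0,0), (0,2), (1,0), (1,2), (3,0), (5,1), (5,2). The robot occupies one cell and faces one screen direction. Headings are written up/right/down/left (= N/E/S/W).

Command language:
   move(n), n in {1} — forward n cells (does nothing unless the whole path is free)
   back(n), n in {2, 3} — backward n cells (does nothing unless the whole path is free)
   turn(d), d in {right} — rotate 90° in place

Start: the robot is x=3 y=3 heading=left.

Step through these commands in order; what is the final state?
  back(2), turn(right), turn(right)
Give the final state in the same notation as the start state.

x=5 y=3 heading=right

t0: x=3 y=3 heading=left
t=1 back(2) ⇒ x=5 y=3 heading=left
t=2 turn(right) ⇒ x=5 y=3 heading=up
t=3 turn(right) ⇒ x=5 y=3 heading=right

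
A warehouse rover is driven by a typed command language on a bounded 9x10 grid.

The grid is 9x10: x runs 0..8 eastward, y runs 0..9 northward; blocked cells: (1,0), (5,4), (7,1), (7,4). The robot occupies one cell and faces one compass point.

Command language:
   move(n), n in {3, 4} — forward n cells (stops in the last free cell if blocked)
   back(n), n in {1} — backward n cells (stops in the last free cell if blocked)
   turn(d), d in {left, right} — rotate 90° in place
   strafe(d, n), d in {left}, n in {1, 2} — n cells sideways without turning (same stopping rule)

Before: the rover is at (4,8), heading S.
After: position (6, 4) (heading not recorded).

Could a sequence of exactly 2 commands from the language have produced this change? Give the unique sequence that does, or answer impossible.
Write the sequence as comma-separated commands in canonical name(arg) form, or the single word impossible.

strafe(left, 2), move(4)

key: running move(4) before strafe(left, 2) would end elsewhere — order is forced
begin: at (4,8), heading S
[1] after strafe(left, 2): at (6,8), heading S
[2] after move(4): at (6,4), heading S
all 49 alternatives checked — unique.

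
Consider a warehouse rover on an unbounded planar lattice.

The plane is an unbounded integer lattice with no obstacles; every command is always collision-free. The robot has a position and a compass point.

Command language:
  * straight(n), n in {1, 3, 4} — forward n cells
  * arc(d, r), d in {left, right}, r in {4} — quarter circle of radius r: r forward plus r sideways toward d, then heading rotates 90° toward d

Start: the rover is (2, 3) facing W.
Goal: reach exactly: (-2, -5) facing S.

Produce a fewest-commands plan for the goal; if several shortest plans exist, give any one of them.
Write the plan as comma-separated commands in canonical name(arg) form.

t0: (2, 3) facing W
step 1 (arc(left, 4)): (-2, -1) facing S
step 2 (straight(4)): (-2, -5) facing S
shorter routes all fall short; 2 is best.

arc(left, 4), straight(4)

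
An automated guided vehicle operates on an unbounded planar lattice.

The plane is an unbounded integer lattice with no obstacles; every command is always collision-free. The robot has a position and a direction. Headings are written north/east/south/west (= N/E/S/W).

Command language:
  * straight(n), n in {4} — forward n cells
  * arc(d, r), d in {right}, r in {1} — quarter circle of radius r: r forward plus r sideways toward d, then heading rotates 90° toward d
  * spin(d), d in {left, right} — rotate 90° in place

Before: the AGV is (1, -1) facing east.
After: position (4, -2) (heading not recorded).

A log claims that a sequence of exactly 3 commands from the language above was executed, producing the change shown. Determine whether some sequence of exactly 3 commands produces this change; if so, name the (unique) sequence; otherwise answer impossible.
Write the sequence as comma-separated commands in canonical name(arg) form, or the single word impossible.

straight(4), spin(right), arc(right, 1)

key: order matters: swapping straight(4) and arc(right, 1) lands elsewhere
start: (1, -1) facing east
1. straight(4) → (5, -1) facing east
2. spin(right) → (5, -1) facing south
3. arc(right, 1) → (4, -2) facing west
all 64 alternatives checked — unique.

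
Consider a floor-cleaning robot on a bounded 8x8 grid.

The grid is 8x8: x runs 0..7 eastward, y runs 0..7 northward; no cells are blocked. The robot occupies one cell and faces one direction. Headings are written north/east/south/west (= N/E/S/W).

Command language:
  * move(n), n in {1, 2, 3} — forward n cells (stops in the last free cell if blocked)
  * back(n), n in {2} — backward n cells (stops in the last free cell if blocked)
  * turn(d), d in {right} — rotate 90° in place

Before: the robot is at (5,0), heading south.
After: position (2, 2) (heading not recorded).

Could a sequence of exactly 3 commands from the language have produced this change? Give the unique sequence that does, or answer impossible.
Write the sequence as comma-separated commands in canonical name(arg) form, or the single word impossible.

back(2), turn(right), move(3)

key: order matters: swapping back(2) and move(3) lands elsewhere
start: at (5,0), heading south
step 1 (back(2)): at (5,2), heading south
step 2 (turn(right)): at (5,2), heading west
step 3 (move(3)): at (2,2), heading west
uniquely the one of 125 3-step routes that fits.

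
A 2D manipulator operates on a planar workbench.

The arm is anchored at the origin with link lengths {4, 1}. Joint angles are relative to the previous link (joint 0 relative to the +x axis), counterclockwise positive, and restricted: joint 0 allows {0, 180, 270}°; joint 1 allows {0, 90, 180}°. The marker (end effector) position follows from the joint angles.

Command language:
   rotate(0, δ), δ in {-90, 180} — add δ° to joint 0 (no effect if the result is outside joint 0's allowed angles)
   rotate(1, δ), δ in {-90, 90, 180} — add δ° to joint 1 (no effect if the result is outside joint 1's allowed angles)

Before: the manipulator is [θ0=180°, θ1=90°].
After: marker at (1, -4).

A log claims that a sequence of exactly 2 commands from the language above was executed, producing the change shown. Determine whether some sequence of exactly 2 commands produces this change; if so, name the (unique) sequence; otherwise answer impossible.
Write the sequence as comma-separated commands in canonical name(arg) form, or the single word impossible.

rotate(0, 180), rotate(0, -90)

key: order matters: swapping rotate(0, 180) and rotate(0, -90) lands elsewhere
t0: [θ0=180°, θ1=90°]
t=1 rotate(0, 180) ⇒ [θ0=0°, θ1=90°]
t=2 rotate(0, -90) ⇒ [θ0=270°, θ1=90°]
all 25 alternatives checked — unique.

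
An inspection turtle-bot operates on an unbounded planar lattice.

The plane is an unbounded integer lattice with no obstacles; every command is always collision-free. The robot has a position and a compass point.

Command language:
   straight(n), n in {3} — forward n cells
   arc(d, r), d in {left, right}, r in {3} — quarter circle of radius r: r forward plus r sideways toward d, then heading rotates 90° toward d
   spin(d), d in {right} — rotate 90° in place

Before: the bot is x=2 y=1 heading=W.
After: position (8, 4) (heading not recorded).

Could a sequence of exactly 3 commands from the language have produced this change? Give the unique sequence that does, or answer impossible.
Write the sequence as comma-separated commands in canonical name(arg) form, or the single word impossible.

spin(right), arc(right, 3), straight(3)

key: running straight(3) before spin(right) would end elsewhere — order is forced
start: x=2 y=1 heading=W
t=1 spin(right) ⇒ x=2 y=1 heading=N
t=2 arc(right, 3) ⇒ x=5 y=4 heading=E
t=3 straight(3) ⇒ x=8 y=4 heading=E
no rival 3-sequence matches.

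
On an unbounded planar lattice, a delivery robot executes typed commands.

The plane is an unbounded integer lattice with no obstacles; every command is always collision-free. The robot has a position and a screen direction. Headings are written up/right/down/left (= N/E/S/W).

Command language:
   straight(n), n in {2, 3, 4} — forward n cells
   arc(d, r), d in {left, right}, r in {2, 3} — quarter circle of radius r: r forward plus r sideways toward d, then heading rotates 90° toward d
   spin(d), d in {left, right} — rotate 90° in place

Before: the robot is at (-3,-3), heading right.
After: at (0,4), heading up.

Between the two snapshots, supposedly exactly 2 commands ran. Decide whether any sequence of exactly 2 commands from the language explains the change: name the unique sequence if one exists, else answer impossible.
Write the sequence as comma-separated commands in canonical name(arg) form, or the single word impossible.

arc(left, 3), straight(4)

key: running straight(4) before arc(left, 3) would end elsewhere — order is forced
begin: at (-3,-3), heading right
step 1 (arc(left, 3)): at (0,0), heading up
step 2 (straight(4)): at (0,4), heading up
all 81 alternatives checked — unique.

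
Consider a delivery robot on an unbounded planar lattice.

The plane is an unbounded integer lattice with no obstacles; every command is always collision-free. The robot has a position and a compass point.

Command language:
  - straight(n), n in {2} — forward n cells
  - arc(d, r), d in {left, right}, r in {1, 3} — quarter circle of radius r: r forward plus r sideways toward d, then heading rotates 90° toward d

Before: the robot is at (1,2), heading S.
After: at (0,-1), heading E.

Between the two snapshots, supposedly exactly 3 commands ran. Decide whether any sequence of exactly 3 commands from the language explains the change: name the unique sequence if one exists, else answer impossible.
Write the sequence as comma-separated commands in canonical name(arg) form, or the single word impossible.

arc(right, 1), arc(left, 1), arc(left, 1)

key: running arc(left, 1) before arc(right, 1) would end elsewhere — order is forced
t0: at (1,2), heading S
[1] after arc(right, 1): at (0,1), heading W
[2] after arc(left, 1): at (-1,0), heading S
[3] after arc(left, 1): at (0,-1), heading E
no rival 3-sequence matches.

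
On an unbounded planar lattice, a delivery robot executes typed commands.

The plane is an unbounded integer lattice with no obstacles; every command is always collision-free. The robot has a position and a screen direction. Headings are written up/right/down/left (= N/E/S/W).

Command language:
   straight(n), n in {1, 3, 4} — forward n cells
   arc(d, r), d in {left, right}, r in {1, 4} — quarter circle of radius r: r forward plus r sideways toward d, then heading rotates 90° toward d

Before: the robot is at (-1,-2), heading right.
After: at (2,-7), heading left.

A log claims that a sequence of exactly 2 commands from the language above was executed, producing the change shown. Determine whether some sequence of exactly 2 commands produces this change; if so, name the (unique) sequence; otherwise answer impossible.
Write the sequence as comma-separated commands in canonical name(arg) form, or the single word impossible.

key: position moved to (2,-7) AND the heading swung to W — translation plus rotation needed
from: at (-1,-2), heading right
[1] after arc(right, 4): at (3,-6), heading down
[2] after arc(right, 1): at (2,-7), heading left
uniquely the one of 49 2-step routes that fits.

arc(right, 4), arc(right, 1)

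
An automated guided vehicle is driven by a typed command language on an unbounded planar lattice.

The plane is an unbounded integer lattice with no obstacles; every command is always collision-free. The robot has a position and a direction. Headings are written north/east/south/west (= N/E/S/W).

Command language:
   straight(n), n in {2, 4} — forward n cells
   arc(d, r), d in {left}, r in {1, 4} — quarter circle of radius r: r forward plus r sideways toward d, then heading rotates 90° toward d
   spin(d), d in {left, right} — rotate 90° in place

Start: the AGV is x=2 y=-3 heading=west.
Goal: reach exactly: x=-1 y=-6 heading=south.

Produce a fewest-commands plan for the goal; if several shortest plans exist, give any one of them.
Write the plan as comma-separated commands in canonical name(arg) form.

initial: x=2 y=-3 heading=west
[1] after straight(2): x=0 y=-3 heading=west
[2] after arc(left, 1): x=-1 y=-4 heading=south
[3] after straight(2): x=-1 y=-6 heading=south
shorter routes all fall short; 3 is best.

straight(2), arc(left, 1), straight(2)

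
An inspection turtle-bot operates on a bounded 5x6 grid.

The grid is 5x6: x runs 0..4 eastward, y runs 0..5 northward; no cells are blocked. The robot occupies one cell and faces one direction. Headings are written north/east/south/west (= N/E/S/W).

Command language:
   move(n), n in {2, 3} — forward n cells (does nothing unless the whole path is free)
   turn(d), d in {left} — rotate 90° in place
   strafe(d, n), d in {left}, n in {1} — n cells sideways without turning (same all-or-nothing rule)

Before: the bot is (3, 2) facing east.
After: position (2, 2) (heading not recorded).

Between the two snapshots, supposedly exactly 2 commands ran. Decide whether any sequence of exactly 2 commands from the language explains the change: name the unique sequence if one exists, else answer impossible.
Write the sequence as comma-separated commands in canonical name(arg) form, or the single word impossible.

turn(left), strafe(left, 1)

key: order matters: swapping turn(left) and strafe(left, 1) lands elsewhere
from: (3, 2) facing east
t=1 turn(left) ⇒ (3, 2) facing north
t=2 strafe(left, 1) ⇒ (2, 2) facing north
no other 2-command option fits: unique.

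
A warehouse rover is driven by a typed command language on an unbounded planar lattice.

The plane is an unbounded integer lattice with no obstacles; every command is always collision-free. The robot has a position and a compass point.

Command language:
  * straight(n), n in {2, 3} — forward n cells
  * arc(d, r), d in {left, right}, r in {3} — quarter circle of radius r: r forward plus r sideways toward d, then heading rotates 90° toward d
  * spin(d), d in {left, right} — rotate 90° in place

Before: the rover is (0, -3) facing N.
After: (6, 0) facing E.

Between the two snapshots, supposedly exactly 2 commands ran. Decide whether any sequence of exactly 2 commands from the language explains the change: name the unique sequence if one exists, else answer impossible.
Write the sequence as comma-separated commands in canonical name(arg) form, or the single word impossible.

arc(right, 3), straight(3)

key: position moved to (6,0) AND the heading swung to E — translation plus rotation needed
begin: (0, -3) facing N
t=1 arc(right, 3) ⇒ (3, 0) facing E
t=2 straight(3) ⇒ (6, 0) facing E
no other 2-command option fits: unique.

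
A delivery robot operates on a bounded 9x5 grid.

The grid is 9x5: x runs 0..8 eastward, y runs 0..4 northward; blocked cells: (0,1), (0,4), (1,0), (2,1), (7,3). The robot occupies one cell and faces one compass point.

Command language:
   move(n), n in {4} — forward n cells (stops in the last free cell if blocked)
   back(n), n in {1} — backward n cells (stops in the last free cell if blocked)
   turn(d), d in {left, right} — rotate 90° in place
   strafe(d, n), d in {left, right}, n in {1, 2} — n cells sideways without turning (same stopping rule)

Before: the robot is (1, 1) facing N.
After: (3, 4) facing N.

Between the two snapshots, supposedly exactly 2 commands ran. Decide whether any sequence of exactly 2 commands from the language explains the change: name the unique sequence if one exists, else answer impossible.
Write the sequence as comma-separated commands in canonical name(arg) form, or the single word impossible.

key: running strafe(right, 2) before move(4) would end elsewhere — order is forced
begin: (1, 1) facing N
1. move(4) → (1, 4) facing N
2. strafe(right, 2) → (3, 4) facing N
all 64 alternatives checked — unique.

move(4), strafe(right, 2)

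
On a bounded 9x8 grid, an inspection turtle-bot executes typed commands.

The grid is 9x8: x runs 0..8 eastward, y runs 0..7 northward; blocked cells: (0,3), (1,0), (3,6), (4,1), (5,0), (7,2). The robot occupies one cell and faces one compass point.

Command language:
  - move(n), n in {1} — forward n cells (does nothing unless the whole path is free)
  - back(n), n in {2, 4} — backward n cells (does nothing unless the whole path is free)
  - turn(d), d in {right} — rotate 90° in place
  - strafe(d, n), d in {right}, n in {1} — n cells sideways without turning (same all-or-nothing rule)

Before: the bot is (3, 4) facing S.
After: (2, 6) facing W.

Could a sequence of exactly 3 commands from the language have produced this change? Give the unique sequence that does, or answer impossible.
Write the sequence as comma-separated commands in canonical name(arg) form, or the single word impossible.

strafe(right, 1), back(2), turn(right)

key: cell and facing (now W) both changed — the 3 commands mix motion and turning
start: (3, 4) facing S
1. strafe(right, 1) → (2, 4) facing S
2. back(2) → (2, 6) facing S
3. turn(right) → (2, 6) facing W
uniquely the one of 125 3-step routes that fits.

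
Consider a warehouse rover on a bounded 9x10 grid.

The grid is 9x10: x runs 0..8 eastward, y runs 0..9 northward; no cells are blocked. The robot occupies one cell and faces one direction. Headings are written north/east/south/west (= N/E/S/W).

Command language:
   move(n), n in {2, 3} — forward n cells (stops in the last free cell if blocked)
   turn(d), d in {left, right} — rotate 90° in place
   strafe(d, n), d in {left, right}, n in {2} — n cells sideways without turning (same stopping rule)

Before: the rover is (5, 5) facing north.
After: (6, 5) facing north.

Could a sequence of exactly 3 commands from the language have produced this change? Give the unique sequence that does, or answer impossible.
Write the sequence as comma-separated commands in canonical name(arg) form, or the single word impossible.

key: running strafe(left, 2) before strafe(right, 2) would end elsewhere — order is forced
from: (5, 5) facing north
[1] after strafe(right, 2): (7, 5) facing north
[2] after strafe(right, 2): (8, 5) facing north
[3] after strafe(left, 2): (6, 5) facing north
uniquely the one of 216 3-step routes that fits.

strafe(right, 2), strafe(right, 2), strafe(left, 2)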